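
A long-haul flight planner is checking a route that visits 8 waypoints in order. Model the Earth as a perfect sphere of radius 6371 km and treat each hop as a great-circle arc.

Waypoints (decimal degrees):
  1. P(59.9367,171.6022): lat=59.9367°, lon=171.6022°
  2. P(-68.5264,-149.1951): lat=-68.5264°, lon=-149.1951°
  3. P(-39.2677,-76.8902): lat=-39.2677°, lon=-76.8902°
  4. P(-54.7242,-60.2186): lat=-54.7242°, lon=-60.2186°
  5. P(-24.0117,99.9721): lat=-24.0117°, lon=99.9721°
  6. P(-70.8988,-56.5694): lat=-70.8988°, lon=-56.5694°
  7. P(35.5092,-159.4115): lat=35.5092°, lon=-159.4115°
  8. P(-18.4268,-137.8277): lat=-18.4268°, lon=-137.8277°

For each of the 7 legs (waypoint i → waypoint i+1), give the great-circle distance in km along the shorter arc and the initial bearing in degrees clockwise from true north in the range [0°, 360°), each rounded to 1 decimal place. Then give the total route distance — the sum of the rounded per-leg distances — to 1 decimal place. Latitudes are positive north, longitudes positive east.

Leg 1: dist=14627.8 km, bearing=162.0°
Leg 2: dist=5285.5 km, bearing=91.0°
Leg 3: dist=2122.1 km, bearing=149.6°
Leg 4: dist=11057.9 km, bearing=161.7°
Leg 5: dist=9303.4 km, bearing=187.5°
Leg 6: dist=14171.7 km, bearing=271.4°
Leg 7: dist=6414.6 km, bearing=155.6°
Total: 62983.0 km

Leg 1: φ1=1.0460928, φ2=-1.1960113, Δφ=-2.2421041, Δλ=-5.5989691 rad; a=sin²(Δφ/2)+cosφ1·cosφ2·sin²(Δλ/2)=0.8316440324; c=2·atan2(√a, √(1-a))=2.296000249; dist=6371·c=14627.818 ≈ 14627.8 km; running total=14627.8 km
Leg 1 bearing: y=sinΔλ·cosφ2=0.23138190, x=cosφ1·sinφ2-sinφ1·cosφ2·cosΔλ=-0.71169611; θ=atan2(y, x)=161.9900° ≈ 162.0°
Leg 2: φ1=-1.1960113, φ2=-0.6853507, Δφ=0.5106606, Δλ=1.2619586 rad; a=sin²(Δφ/2)+cosφ1·cosφ2·sin²(Δλ/2)=0.1624234297; c=2·atan2(√a, √(1-a))=0.829624046; dist=6371·c=5285.535 ≈ 5285.5 km; running total=19913.3 km
Leg 2 bearing: y=sinΔλ·cosφ2=0.73756793, x=cosφ1·sinφ2-sinφ1·cosφ2·cosΔλ=-0.01271944; θ=atan2(y, x)=90.9880° ≈ 91.0°
Leg 3: φ1=-0.6853507, φ2=-0.9551175, Δφ=-0.2697668, Δλ=0.2909743 rad; a=sin²(Δφ/2)+cosφ1·cosφ2·sin²(Δλ/2)=0.0274806171; c=2·atan2(√a, √(1-a))=0.333083179; dist=6371·c=2122.073 ≈ 2122.1 km; running total=22035.4 km
Leg 3 bearing: y=sinΔλ·cosφ2=0.16568019, x=cosφ1·sinφ2-sinφ1·cosφ2·cosΔλ=-0.28187197; θ=atan2(y, x)=149.5536° ≈ 149.6°
Leg 4: φ1=-0.9551175, φ2=-0.4190832, Δφ=0.5360342, Δλ=2.7958551 rad; a=sin²(Δφ/2)+cosφ1·cosφ2·sin²(Δλ/2)=0.5820575642; c=2·atan2(√a, √(1-a))=1.735657237; dist=6371·c=11057.872 ≈ 11057.9 km; running total=33093.3 km
Leg 4 bearing: y=sinΔλ·cosφ2=0.30956385, x=cosφ1·sinφ2-sinφ1·cosφ2·cosΔλ=-0.93660902; θ=atan2(y, x)=161.7105° ≈ 161.7°
Leg 5: φ1=-0.4190832, φ2=-1.2374175, Δφ=-0.8183343, Δλ=-2.7321646 rad; a=sin²(Δφ/2)+cosφ1·cosφ2·sin²(Δλ/2)=0.4448472020; c=2·atan2(√a, √(1-a))=1.460265810; dist=6371·c=9303.353 ≈ 9303.4 km; running total=42396.7 km
Leg 5 bearing: y=sinΔλ·cosφ2=-0.13026833, x=cosφ1·sinφ2-sinφ1·cosφ2·cosΔλ=-0.98532372; θ=atan2(y, x)=-172.4687° <0 so +360° → 187.5313° ≈ 187.5°
Leg 6: φ1=-1.2374175, φ2=0.6197525, Δφ=1.8571700, Δλ=-1.7949333 rad; a=sin²(Δφ/2)+cosφ1·cosφ2·sin²(Δλ/2)=0.8040304154; c=2·atan2(√a, √(1-a))=2.224412011; dist=6371·c=14171.729 ≈ 14171.7 km; running total=56568.4 km
Leg 6 bearing: y=sinΔλ·cosφ2=-0.79366056, x=cosφ1·sinφ2-sinφ1·cosφ2·cosΔλ=0.01910360; θ=atan2(y, x)=-88.6211° <0 so +360° → 271.3789° ≈ 271.4°
Leg 7: φ1=0.6197525, φ2=-0.3216083, Δφ=-0.9413608, Δλ=0.3767084 rad; a=sin²(Δφ/2)+cosφ1·cosφ2·sin²(Δλ/2)=0.2327318556; c=2·atan2(√a, √(1-a))=1.006837351; dist=6371·c=6414.561 ≈ 6414.6 km; running total=62983.0 km
Leg 7 bearing: y=sinΔλ·cosφ2=0.34900074, x=cosφ1·sinφ2-sinφ1·cosφ2·cosΔλ=-0.76972036; θ=atan2(y, x)=155.6099° ≈ 155.6°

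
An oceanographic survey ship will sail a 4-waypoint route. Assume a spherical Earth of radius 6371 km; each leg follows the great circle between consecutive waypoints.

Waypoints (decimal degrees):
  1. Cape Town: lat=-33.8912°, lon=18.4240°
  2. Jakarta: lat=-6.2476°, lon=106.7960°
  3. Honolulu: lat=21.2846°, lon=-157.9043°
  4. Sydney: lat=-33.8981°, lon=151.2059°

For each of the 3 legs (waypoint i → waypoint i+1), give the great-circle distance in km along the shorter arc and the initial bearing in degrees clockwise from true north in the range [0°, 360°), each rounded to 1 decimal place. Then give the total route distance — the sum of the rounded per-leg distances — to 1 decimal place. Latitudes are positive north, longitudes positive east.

Leg 1: φ1=-0.5915130, φ2=-0.1090412, Δφ=0.4824718, Δλ=1.5423824 rad; a=sin²(Δφ/2)+cosφ1·cosφ2·sin²(Δλ/2)=0.4579369988; c=2·atan2(√a, √(1-a))=1.486570778; dist=6371·c=9470.942 ≈ 9470.9 km; running total=9470.9 km
Leg 1 bearing: y=sinΔλ·cosφ2=0.99365965, x=cosφ1·sinφ2-sinφ1·cosφ2·cosΔλ=-0.07458770; θ=atan2(y, x)=94.2928° ≈ 94.3°
Leg 2: φ1=-0.1090412, φ2=0.3714863, Δφ=0.4805275, Δλ=-4.6198918 rad; a=sin²(Δφ/2)+cosφ1·cosφ2·sin²(Δλ/2)=0.5625287609; c=2·atan2(√a, √(1-a))=1.696182135; dist=6371·c=10806.376 ≈ 10806.4 km; running total=20277.3 km
Leg 2 bearing: y=sinΔλ·cosφ2=0.92780560, x=cosφ1·sinφ2-sinφ1·cosφ2·cosΔλ=0.35147885; θ=atan2(y, x)=69.2519° ≈ 69.3°
Leg 3: φ1=0.3714863, φ2=-0.5916335, Δφ=-0.9631198, Δλ=5.3949907 rad; a=sin²(Δφ/2)+cosφ1·cosφ2·sin²(Δλ/2)=0.3572859794; c=2·atan2(√a, √(1-a))=1.281343308; dist=6371·c=8163.438 ≈ 8163.4 km; running total=28440.7 km
Leg 3 bearing: y=sinΔλ·cosφ2=-0.64404920, x=cosφ1·sinφ2-sinφ1·cosφ2·cosΔλ=-0.70974042; θ=atan2(y, x)=-137.7780° <0 so +360° → 222.2220° ≈ 222.2°

Leg 1: dist=9470.9 km, bearing=94.3°
Leg 2: dist=10806.4 km, bearing=69.3°
Leg 3: dist=8163.4 km, bearing=222.2°
Total: 28440.7 km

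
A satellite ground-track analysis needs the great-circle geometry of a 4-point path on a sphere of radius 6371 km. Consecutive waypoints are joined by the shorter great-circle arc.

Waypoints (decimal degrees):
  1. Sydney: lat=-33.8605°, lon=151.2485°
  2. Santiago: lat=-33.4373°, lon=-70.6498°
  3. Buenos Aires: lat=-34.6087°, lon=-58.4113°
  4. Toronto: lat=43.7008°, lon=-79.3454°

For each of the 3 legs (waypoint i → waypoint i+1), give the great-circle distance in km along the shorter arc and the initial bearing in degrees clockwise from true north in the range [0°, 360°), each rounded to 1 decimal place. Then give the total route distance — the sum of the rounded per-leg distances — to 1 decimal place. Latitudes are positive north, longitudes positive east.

Leg 1: dist=11347.5 km, bearing=145.3°
Leg 2: dist=1134.7 km, bearing=100.0°
Leg 3: dist=8962.2 km, bearing=344.8°
Total: 21444.4 km

Leg 1: φ1=-0.5909772, φ2=-0.5835910, Δφ=0.0073862, Δλ=-3.8728559 rad; a=sin²(Δφ/2)+cosφ1·cosφ2·sin²(Δλ/2)=0.6043870340; c=2·atan2(√a, √(1-a))=1.781117563; dist=6371·c=11347.500 ≈ 11347.5 km; running total=11347.5 km
Leg 1 bearing: y=sinΔλ·cosφ2=0.55728071, x=cosφ1·sinφ2-sinφ1·cosφ2·cosΔλ=-0.80364893; θ=atan2(y, x)=145.2611° ≈ 145.3°
Leg 2: φ1=-0.5835910, φ2=-0.6040358, Δφ=-0.0204448, Δλ=0.2136021 rad; a=sin²(Δφ/2)+cosφ1·cosφ2·sin²(Δλ/2)=0.0079090158; c=2·atan2(√a, √(1-a))=0.178100591; dist=6371·c=1134.679 ≈ 1134.7 km; running total=12482.2 km
Leg 2 bearing: y=sinΔλ·cosφ2=0.17447142, x=cosφ1·sinφ2-sinφ1·cosφ2·cosΔλ=-0.03075022; θ=atan2(y, x)=99.9956° ≈ 100.0°
Leg 3: φ1=-0.6040358, φ2=0.7627228, Δφ=1.3667586, Δλ=-0.3653690 rad; a=sin²(Δφ/2)+cosφ1·cosφ2·sin²(Δλ/2)=0.4183259152; c=2·atan2(√a, √(1-a))=1.406712867; dist=6371·c=8962.168 ≈ 8962.2 km; running total=21444.4 km
Leg 3 bearing: y=sinΔλ·cosφ2=-0.25830833, x=cosφ1·sinφ2-sinφ1·cosφ2·cosΔλ=0.95215239; θ=atan2(y, x)=-15.1784° <0 so +360° → 344.8216° ≈ 344.8°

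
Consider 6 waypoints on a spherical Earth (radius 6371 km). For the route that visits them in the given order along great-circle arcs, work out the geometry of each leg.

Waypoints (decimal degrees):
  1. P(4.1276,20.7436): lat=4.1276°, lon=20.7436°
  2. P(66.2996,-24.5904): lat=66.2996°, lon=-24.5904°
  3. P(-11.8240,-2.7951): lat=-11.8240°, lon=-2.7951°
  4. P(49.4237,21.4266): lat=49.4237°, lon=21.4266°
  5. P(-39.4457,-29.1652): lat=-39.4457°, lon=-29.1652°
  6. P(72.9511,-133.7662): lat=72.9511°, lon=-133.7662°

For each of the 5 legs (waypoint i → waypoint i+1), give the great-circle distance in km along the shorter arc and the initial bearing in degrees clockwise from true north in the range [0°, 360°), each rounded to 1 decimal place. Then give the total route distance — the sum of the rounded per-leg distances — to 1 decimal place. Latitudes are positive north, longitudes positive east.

Leg 1: dist=7744.8 km, bearing=342.2°
Leg 2: dist=8869.5 km, bearing=158.3°
Leg 3: dist=7211.1 km, bearing=17.1°
Leg 4: dist=11055.1 km, bearing=217.2°
Leg 5: dist=14638.1 km, bearing=337.7°
Total: 49518.6 km

Leg 1: φ1=0.0720402, φ2=1.1571463, Δφ=1.0851061, Δλ=-0.7912276 rad; a=sin²(Δφ/2)+cosφ1·cosφ2·sin²(Δλ/2)=0.3261313910; c=2·atan2(√a, √(1-a))=1.215639704; dist=6371·c=7744.841 ≈ 7744.8 km; running total=7744.8 km
Leg 1 bearing: y=sinΔλ·cosφ2=-0.28587654, x=cosφ1·sinφ2-sinφ1·cosφ2·cosΔλ=0.89294649; θ=atan2(y, x)=-17.7525° <0 so +360° → 342.2475° ≈ 342.2°
Leg 2: φ1=1.1571463, φ2=-0.2063677, Δφ=-1.3635140, Δλ=0.3803997 rad; a=sin²(Δφ/2)+cosφ1·cosφ2·sin²(Δλ/2)=0.4111611916; c=2·atan2(√a, √(1-a))=1.392170313; dist=6371·c=8869.517 ≈ 8869.5 km; running total=16614.3 km
Leg 2 bearing: y=sinΔλ·cosφ2=0.36341347, x=cosφ1·sinφ2-sinφ1·cosφ2·cosΔλ=-0.91452792; θ=atan2(y, x)=158.3282° ≈ 158.3°
Leg 3: φ1=-0.2063677, φ2=0.8626063, Δφ=1.0689740, Δλ=0.4227484 rad; a=sin²(Δφ/2)+cosφ1·cosφ2·sin²(Δλ/2)=0.2875121942; c=2·atan2(√a, √(1-a))=1.131861384; dist=6371·c=7211.089 ≈ 7211.1 km; running total=23825.4 km
Leg 3 bearing: y=sinΔλ·cosφ2=0.26686326, x=cosφ1·sinφ2-sinφ1·cosφ2·cosΔλ=0.86497383; θ=atan2(y, x)=17.1461° ≈ 17.1°
Leg 4: φ1=0.8626063, φ2=-0.6884573, Δφ=-1.5510636, Δλ=-0.8829935 rad; a=sin²(Δφ/2)+cosφ1·cosφ2·sin²(Δλ/2)=0.5818444789; c=2·atan2(√a, √(1-a))=1.735225224; dist=6371·c=11055.120 ≈ 11055.1 km; running total=34880.5 km
Leg 4 bearing: y=sinΔλ·cosφ2=-0.59665562, x=cosφ1·sinφ2-sinφ1·cosφ2·cosΔλ=-0.78562586; θ=atan2(y, x)=-142.7846° <0 so +360° → 217.2154° ≈ 217.2°
Leg 5: φ1=-0.6884573, φ2=1.2732369, Δφ=1.9616942, Δλ=-1.8256319 rad; a=sin²(Δφ/2)+cosφ1·cosφ2·sin²(Δλ/2)=0.8322502471; c=2·atan2(√a, √(1-a))=2.297621521; dist=6371·c=14638.147 ≈ 14638.1 km; running total=49518.6 km
Leg 5 bearing: y=sinΔλ·cosφ2=-0.28371921, x=cosφ1·sinφ2-sinφ1·cosφ2·cosΔλ=0.69133386; θ=atan2(y, x)=-22.3129° <0 so +360° → 337.6871° ≈ 337.7°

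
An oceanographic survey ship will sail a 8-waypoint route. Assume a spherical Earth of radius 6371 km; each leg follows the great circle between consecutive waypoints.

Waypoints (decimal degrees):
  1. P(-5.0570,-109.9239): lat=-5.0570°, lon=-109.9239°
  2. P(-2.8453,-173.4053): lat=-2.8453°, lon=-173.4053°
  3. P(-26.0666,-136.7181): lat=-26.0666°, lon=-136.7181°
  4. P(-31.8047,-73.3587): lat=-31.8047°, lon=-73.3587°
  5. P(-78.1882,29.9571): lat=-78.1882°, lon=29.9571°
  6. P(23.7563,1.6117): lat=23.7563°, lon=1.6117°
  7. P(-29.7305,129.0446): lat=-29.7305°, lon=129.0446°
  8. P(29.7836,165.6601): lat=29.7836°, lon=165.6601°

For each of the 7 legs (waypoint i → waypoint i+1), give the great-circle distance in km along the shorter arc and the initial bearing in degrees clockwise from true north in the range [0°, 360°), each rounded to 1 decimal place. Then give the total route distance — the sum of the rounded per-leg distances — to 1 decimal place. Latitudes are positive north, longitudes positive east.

Leg 1: dist=7043.9 km, bearing=269.4°
Leg 2: dist=4688.0 km, bearing=126.9°
Leg 3: dist=6113.3 km, bearing=111.9°
Leg 4: dist=6848.3 km, bearing=166.9°
Leg 5: dist=11482.4 km, bearing=333.5°
Leg 6: dist=14796.6 km, bearing=109.3°
Leg 7: dist=7670.9 km, bearing=33.7°
Total: 58643.4 km

Leg 1: φ1=-0.0882613, φ2=-0.0496599, Δφ=0.0386014, Δλ=-1.1079594 rad; a=sin²(Δφ/2)+cosφ1·cosφ2·sin²(Δλ/2)=0.2757111870; c=2·atan2(√a, √(1-a))=1.105623103; dist=6371·c=7043.925 ≈ 7043.9 km; running total=7043.9 km
Leg 1 bearing: y=sinΔλ·cosφ2=-0.89368637, x=cosφ1·sinφ2-sinφ1·cosφ2·cosΔλ=-0.01013825; θ=atan2(y, x)=-90.6500° <0 so +360° → 269.3500° ≈ 269.4°
Leg 2: φ1=-0.0496599, φ2=-0.4549480, Δφ=-0.4052881, Δλ=0.6403124 rad; a=sin²(Δφ/2)+cosφ1·cosφ2·sin²(Δλ/2)=0.1293668195; c=2·atan2(√a, √(1-a))=0.735841248; dist=6371·c=4688.045 ≈ 4688.0 km; running total=11731.9 km
Leg 2 bearing: y=sinΔλ·cosφ2=0.53667612, x=cosφ1·sinφ2-sinφ1·cosφ2·cosΔλ=-0.40311651; θ=atan2(y, x)=126.9115° ≈ 126.9°
Leg 3: φ1=-0.4549480, φ2=-0.5550967, Δφ=-0.1001487, Δλ=1.1058301 rad; a=sin²(Δφ/2)+cosφ1·cosφ2·sin²(Δλ/2)=0.2130555764; c=2·atan2(√a, √(1-a))=0.959549654; dist=6371·c=6113.291 ≈ 6113.3 km; running total=17845.2 km
Leg 3 bearing: y=sinΔλ·cosφ2=0.75962666, x=cosφ1·sinφ2-sinφ1·cosφ2·cosΔλ=-0.30597209; θ=atan2(y, x)=111.9392° ≈ 111.9°
Leg 4: φ1=-0.5550967, φ2=-1.3646415, Δφ=-0.8095448, Δλ=1.8032009 rad; a=sin²(Δφ/2)+cosφ1·cosφ2·sin²(Δλ/2)=0.2621003799; c=2·atan2(√a, √(1-a))=1.074923830; dist=6371·c=6848.340 ≈ 6848.3 km; running total=24693.5 km
Leg 4 bearing: y=sinΔλ·cosφ2=0.19919443, x=cosφ1·sinφ2-sinφ1·cosφ2·cosΔλ=-0.85670103; θ=atan2(y, x)=166.9105° ≈ 166.9°
Leg 5: φ1=-1.3646415, φ2=0.4146257, Δφ=1.7792672, Δλ=-0.4947206 rad; a=sin²(Δφ/2)+cosφ1·cosφ2·sin²(Δλ/2)=0.6147137332; c=2·atan2(√a, √(1-a))=1.802285745; dist=6371·c=11482.362 ≈ 11482.4 km; running total=36175.9 km
Leg 5 bearing: y=sinΔλ·cosφ2=-0.43455580, x=cosφ1·sinφ2-sinφ1·cosφ2·cosΔλ=0.87093300; θ=atan2(y, x)=-26.5171° <0 so +360° → 333.4829° ≈ 333.5°
Leg 6: φ1=0.4146257, φ2=-0.5188951, Δφ=-0.9335208, Δλ=2.2241237 rad; a=sin²(Δφ/2)+cosφ1·cosφ2·sin²(Δλ/2)=0.8414391015; c=2·atan2(√a, √(1-a))=2.322491615; dist=6371·c=14796.594 ≈ 14796.6 km; running total=50972.5 km
Leg 6 bearing: y=sinΔλ·cosφ2=0.68954099, x=cosφ1·sinφ2-sinφ1·cosφ2·cosΔλ=-0.24126871; θ=atan2(y, x)=109.2848° ≈ 109.3°
Leg 7: φ1=-0.5188951, φ2=0.5198219, Δφ=1.0387170, Δλ=0.6390610 rad; a=sin²(Δφ/2)+cosφ1·cosφ2·sin²(Δλ/2)=0.3207022184; c=2·atan2(√a, √(1-a))=1.204033365; dist=6371·c=7670.897 ≈ 7670.9 km; running total=58643.4 km
Leg 7 bearing: y=sinΔλ·cosφ2=0.51765662, x=cosφ1·sinφ2-sinφ1·cosφ2·cosΔλ=0.77681455; θ=atan2(y, x)=33.6788° ≈ 33.7°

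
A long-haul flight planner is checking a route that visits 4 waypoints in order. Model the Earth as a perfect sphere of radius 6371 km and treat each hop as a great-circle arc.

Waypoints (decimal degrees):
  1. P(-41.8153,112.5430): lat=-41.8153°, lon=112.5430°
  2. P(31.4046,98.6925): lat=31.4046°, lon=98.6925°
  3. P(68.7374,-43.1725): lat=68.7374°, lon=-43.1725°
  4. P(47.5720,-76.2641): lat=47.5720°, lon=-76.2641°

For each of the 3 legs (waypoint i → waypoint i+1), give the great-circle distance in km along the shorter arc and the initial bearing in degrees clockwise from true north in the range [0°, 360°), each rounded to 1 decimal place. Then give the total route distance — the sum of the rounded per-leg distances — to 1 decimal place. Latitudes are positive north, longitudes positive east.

Leg 1: φ1=-0.7298147, φ2=0.5481137, Δφ=1.2779283, Δλ=-0.2417368 rad; a=sin²(Δφ/2)+cosφ1·cosφ2·sin²(Δλ/2)=0.3648983572; c=2·atan2(√a, √(1-a))=1.297192162; dist=6371·c=8264.411 ≈ 8264.4 km; running total=8264.4 km
Leg 1 bearing: y=sinΔλ·cosφ2=-0.20432093, x=cosφ1·sinφ2-sinφ1·cosφ2·cosΔλ=0.94087361; θ=atan2(y, x)=-12.2522° <0 so +360° → 347.7478° ≈ 347.7°
Leg 2: φ1=0.5481137, φ2=1.1996939, Δφ=0.6515803, Δλ=-2.4760113 rad; a=sin²(Δφ/2)+cosφ1·cosφ2·sin²(Δλ/2)=0.3789236318; c=2·atan2(√a, √(1-a))=1.326212317; dist=6371·c=8449.299 ≈ 8449.3 km; running total=16713.7 km
Leg 2 bearing: y=sinΔλ·cosφ2=-0.22393802, x=cosφ1·sinφ2-sinφ1·cosφ2·cosΔλ=0.94404122; θ=atan2(y, x)=-13.3446° <0 so +360° → 346.6554° ≈ 346.7°
Leg 3: φ1=1.1996939, φ2=0.8302880, Δφ=-0.3694059, Δλ=-0.5775574 rad; a=sin²(Δφ/2)+cosφ1·cosφ2·sin²(Δλ/2)=0.0535712231; c=2·atan2(√a, √(1-a))=0.467145199; dist=6371·c=2976.182 ≈ 2976.2 km; running total=19689.9 km
Leg 3 bearing: y=sinΔλ·cosφ2=-0.36835202, x=cosφ1·sinφ2-sinφ1·cosφ2·cosΔλ=-0.25907948; θ=atan2(y, x)=-125.1205° <0 so +360° → 234.8795° ≈ 234.9°

Leg 1: dist=8264.4 km, bearing=347.7°
Leg 2: dist=8449.3 km, bearing=346.7°
Leg 3: dist=2976.2 km, bearing=234.9°
Total: 19689.9 km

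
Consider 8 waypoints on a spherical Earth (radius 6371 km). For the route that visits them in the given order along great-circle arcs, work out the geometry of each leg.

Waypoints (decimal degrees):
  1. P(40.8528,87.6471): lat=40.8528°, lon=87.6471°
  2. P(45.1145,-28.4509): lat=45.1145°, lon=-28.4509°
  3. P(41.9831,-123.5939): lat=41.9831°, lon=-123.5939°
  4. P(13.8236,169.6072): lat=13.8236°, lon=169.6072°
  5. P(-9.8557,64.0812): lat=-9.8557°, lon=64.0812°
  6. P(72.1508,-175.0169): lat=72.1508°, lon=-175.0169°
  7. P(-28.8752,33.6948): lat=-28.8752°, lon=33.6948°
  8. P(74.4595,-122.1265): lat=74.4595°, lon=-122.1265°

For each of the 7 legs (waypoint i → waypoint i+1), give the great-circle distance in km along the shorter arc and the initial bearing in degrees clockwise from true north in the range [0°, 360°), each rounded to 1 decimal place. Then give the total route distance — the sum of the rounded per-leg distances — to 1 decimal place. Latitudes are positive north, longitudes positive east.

Leg 1: dist=8537.9 km, bearing=319.4°
Leg 2: dist=7197.4 km, bearing=305.0°
Leg 3: dist=7075.2 km, bearing=265.0°
Leg 4: dist=11928.6 km, bearing=263.8°
Leg 5: dist=12069.5 km, bearing=16.1°
Leg 6: dist=14903.7 km, bearing=324.2°
Leg 7: dist=14765.3 km, bearing=351.4°
Total: 76477.6 km

Leg 1: φ1=0.7130159, φ2=0.7873966, Δφ=0.0743807, Δλ=-2.0262924 rad; a=sin²(Δφ/2)+cosφ1·cosφ2·sin²(Δλ/2)=0.3856797805; c=2·atan2(√a, √(1-a))=1.340115428; dist=6371·c=8537.875 ≈ 8537.9 km; running total=8537.9 km
Leg 1 bearing: y=sinΔλ·cosφ2=-0.63374197, x=cosφ1·sinφ2-sinφ1·cosφ2·cosΔλ=0.73898218; θ=atan2(y, x)=-40.6160° <0 so +360° → 319.3840° ≈ 319.4°
Leg 2: φ1=0.7873966, φ2=0.7327433, Δφ=-0.0546532, Δλ=-1.6605586 rad; a=sin²(Δφ/2)+cosφ1·cosφ2·sin²(Δλ/2)=0.2865437073; c=2·atan2(√a, √(1-a))=1.129720488; dist=6371·c=7197.449 ≈ 7197.4 km; running total=15735.3 km
Leg 2 bearing: y=sinΔλ·cosφ2=-0.74034952, x=cosφ1·sinφ2-sinφ1·cosφ2·cosΔλ=0.51925739; θ=atan2(y, x)=-54.9554° <0 so +360° → 305.0446° ≈ 305.0°
Leg 3: φ1=0.7327433, φ2=0.2412673, Δφ=-0.4914760, Δλ=5.1173246 rad; a=sin²(Δφ/2)+cosφ1·cosφ2·sin²(Δλ/2)=0.2779049907; c=2·atan2(√a, √(1-a))=1.110526334; dist=6371·c=7075.163 ≈ 7075.2 km; running total=22810.5 km
Leg 3 bearing: y=sinΔλ·cosφ2=-0.89250611, x=cosφ1·sinφ2-sinφ1·cosφ2·cosΔλ=-0.07828200; θ=atan2(y, x)=-95.0126° <0 so +360° → 264.9874° ≈ 265.0°
Leg 4: φ1=0.2412673, φ2=-0.1720144, Δφ=-0.4132817, Δλ=-1.8417761 rad; a=sin²(Δφ/2)+cosφ1·cosφ2·sin²(Δλ/2)=0.6484921615; c=2·atan2(√a, √(1-a))=1.872329257; dist=6371·c=11928.610 ≈ 11928.6 km; running total=34739.1 km
Leg 4 bearing: y=sinΔλ·cosφ2=-0.94928958, x=cosφ1·sinφ2-sinφ1·cosφ2·cosΔλ=-0.10319689; θ=atan2(y, x)=-96.2042° <0 so +360° → 263.7958° ≈ 263.8°
Leg 5: φ1=-0.1720144, φ2=1.2592690, Δφ=1.4312834, Δλ=-4.1730491 rad; a=sin²(Δφ/2)+cosφ1·cosφ2·sin²(Δλ/2)=0.6590105195; c=2·atan2(√a, √(1-a))=1.894437754; dist=6371·c=12069.463 ≈ 12069.5 km; running total=46808.6 km
Leg 5 bearing: y=sinΔλ·cosφ2=0.26300265, x=cosφ1·sinφ2-sinφ1·cosφ2·cosΔλ=0.91087443; θ=atan2(y, x)=16.1054° ≈ 16.1°
Leg 6: φ1=1.2592690, φ2=-0.5039673, Δφ=-1.7632363, Δλ=3.6427064 rad; a=sin²(Δφ/2)+cosφ1·cosφ2·sin²(Δλ/2)=0.8475319123; c=2·atan2(√a, √(1-a))=2.339304999; dist=6371·c=14903.712 ≈ 14903.7 km; running total=61712.3 km
Leg 6 bearing: y=sinΔλ·cosφ2=-0.42067589, x=cosφ1·sinφ2-sinφ1·cosφ2·cosΔλ=0.58302493; θ=atan2(y, x)=-35.8120° <0 so +360° → 324.1880° ≈ 324.2°
Leg 7: φ1=-0.5039673, φ2=1.2995634, Δφ=1.8035307, Δλ=-2.7195947 rad; a=sin²(Δφ/2)+cosφ1·cosφ2·sin²(Δλ/2)=0.8396386647; c=2·atan2(√a, √(1-a))=2.317573788; dist=6371·c=14765.263 ≈ 14765.3 km; running total=76477.6 km
Leg 7 bearing: y=sinΔλ·cosφ2=-0.10973550, x=cosφ1·sinφ2-sinφ1·cosφ2·cosΔλ=0.72563106; θ=atan2(y, x)=-8.5995° <0 so +360° → 351.4005° ≈ 351.4°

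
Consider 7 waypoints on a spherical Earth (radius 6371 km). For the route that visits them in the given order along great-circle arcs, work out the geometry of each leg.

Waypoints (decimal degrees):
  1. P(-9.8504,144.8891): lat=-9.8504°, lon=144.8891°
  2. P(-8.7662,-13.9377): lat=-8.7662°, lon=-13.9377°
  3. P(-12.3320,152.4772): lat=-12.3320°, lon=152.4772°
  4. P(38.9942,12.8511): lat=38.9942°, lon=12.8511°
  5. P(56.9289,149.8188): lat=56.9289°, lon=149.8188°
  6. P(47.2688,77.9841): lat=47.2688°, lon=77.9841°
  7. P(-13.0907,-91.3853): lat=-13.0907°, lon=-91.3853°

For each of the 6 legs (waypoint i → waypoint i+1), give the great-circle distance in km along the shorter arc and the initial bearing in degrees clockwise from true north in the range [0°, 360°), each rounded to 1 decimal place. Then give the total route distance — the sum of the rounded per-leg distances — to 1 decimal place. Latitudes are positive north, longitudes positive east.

Leg 1: φ1=-0.1719219, φ2=-0.1529991, Δφ=0.0189229, Δλ=-2.7720506 rad; a=sin²(Δφ/2)+cosφ1·cosφ2·sin²(Δλ/2)=0.9409704874; c=2·atan2(√a, √(1-a))=2.650760616; dist=6371·c=16887.996 ≈ 16888.0 km; running total=16888.0 km
Leg 1 bearing: y=sinΔλ·cosφ2=-0.35696920, x=cosφ1·sinφ2-sinφ1·cosφ2·cosΔλ=-0.30781993; θ=atan2(y, x)=-130.7717° <0 so +360° → 229.2283° ≈ 229.2°
Leg 2: φ1=-0.1529991, φ2=-0.2152340, Δφ=-0.0622350, Δλ=2.9044879 rad; a=sin²(Δφ/2)+cosφ1·cosφ2·sin²(Δλ/2)=0.9529758972; c=2·atan2(√a, √(1-a))=2.704418750; dist=6371·c=17229.852 ≈ 17229.9 km; running total=34117.9 km
Leg 2 bearing: y=sinΔλ·cosφ2=0.22946961, x=cosφ1·sinφ2-sinφ1·cosφ2·cosΔλ=-0.35580197; θ=atan2(y, x)=147.1806° ≈ 147.2°
Leg 3: φ1=-0.2152340, φ2=0.6805772, Δφ=0.8958112, Δλ=-2.4369352 rad; a=sin²(Δφ/2)+cosφ1·cosφ2·sin²(Δλ/2)=0.8564166664; c=2·atan2(√a, √(1-a))=2.364326209; dist=6371·c=15063.122 ≈ 15063.1 km; running total=49181.0 km
Leg 3 bearing: y=sinΔλ·cosφ2=-0.50345538, x=cosφ1·sinφ2-sinφ1·cosφ2·cosΔλ=0.48826358; θ=atan2(y, x)=-45.8776° <0 so +360° → 314.1224° ≈ 314.1°
Leg 4: φ1=0.6805772, φ2=0.9935967, Δφ=0.3130196, Δλ=2.3905373 rad; a=sin²(Δφ/2)+cosφ1·cosφ2·sin²(Δλ/2)=0.3913542422; c=2·atan2(√a, √(1-a))=1.351757500; dist=6371·c=8612.047 ≈ 8612.0 km; running total=57793.0 km
Leg 4 bearing: y=sinΔλ·cosφ2=0.37237734, x=cosφ1·sinφ2-sinφ1·cosφ2·cosΔλ=0.90228572; θ=atan2(y, x)=22.4262° ≈ 22.4°
Leg 5: φ1=0.9935967, φ2=0.8249962, Δφ=-0.1686006, Δλ=-1.2537520 rad; a=sin²(Δφ/2)+cosφ1·cosφ2·sin²(Δλ/2)=0.1345091984; c=2·atan2(√a, √(1-a))=0.751037019; dist=6371·c=4784.857 ≈ 4784.9 km; running total=62577.9 km
Leg 5 bearing: y=sinΔλ·cosφ2=-0.64474105, x=cosφ1·sinφ2-sinφ1·cosφ2·cosΔλ=0.22355062; θ=atan2(y, x)=-70.8771° <0 so +360° → 289.1229° ≈ 289.1°
Leg 6: φ1=0.8249962, φ2=-0.2284758, Δφ=-1.0534720, Δλ=-2.9560537 rad; a=sin²(Δφ/2)+cosφ1·cosφ2·sin²(Δλ/2)=0.9079759322; c=2·atan2(√a, √(1-a))=2.525170097; dist=6371·c=16087.859 ≈ 16087.9 km; running total=78665.8 km
Leg 6 bearing: y=sinΔλ·cosφ2=-0.17968225, x=cosφ1·sinφ2-sinφ1·cosφ2·cosΔλ=0.54948780; θ=atan2(y, x)=-18.1077° <0 so +360° → 341.8923° ≈ 341.9°

Leg 1: dist=16888.0 km, bearing=229.2°
Leg 2: dist=17229.9 km, bearing=147.2°
Leg 3: dist=15063.1 km, bearing=314.1°
Leg 4: dist=8612.0 km, bearing=22.4°
Leg 5: dist=4784.9 km, bearing=289.1°
Leg 6: dist=16087.9 km, bearing=341.9°
Total: 78665.8 km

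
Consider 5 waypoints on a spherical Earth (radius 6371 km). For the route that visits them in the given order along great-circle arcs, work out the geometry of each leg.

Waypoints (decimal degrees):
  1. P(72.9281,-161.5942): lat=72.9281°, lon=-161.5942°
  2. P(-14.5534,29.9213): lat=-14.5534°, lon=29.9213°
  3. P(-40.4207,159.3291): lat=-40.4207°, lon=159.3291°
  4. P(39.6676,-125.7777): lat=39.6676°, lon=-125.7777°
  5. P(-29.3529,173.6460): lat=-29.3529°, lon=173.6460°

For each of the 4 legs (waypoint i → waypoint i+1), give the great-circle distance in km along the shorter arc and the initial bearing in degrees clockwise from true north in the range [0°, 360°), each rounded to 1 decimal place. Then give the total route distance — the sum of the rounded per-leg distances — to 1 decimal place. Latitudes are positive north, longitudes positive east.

Leg 1: dist=13481.4 km, bearing=346.9°
Leg 2: dist=11981.3 km, bearing=141.9°
Leg 3: dist=11690.9 km, bearing=50.3°
Leg 4: dist=9901.1 km, bearing=229.4°
Total: 47054.7 km

Leg 1: φ1=1.2728355, φ2=-0.2540047, Δφ=-1.5268402, Δλ=3.3425760 rad; a=sin²(Δφ/2)+cosφ1·cosφ2·sin²(Δλ/2)=0.7593210902; c=2·atan2(√a, √(1-a))=2.116058402; dist=6371·c=13481.408 ≈ 13481.4 km; running total=13481.4 km
Leg 1 bearing: y=sinΔλ·cosφ2=-0.19322757, x=cosφ1·sinφ2-sinφ1·cosφ2·cosΔλ=0.83287058; θ=atan2(y, x)=-13.0617° <0 so +360° → 346.9383° ≈ 346.9°
Leg 2: φ1=-0.2540047, φ2=-0.7054743, Δφ=-0.4514696, Δλ=2.2585922 rad; a=sin²(Δφ/2)+cosφ1·cosφ2·sin²(Δλ/2)=0.6524327854; c=2·atan2(√a, √(1-a))=1.880593604; dist=6371·c=11981.262 ≈ 11981.3 km; running total=25462.7 km
Leg 2 bearing: y=sinΔλ·cosφ2=0.58821945, x=cosφ1·sinφ2-sinφ1·cosφ2·cosΔλ=-0.74903595; θ=atan2(y, x)=141.8574° ≈ 141.9°
Leg 3: φ1=-0.7054743, φ2=0.6923302, Δφ=1.3978045, Δλ=-4.9760524 rad; a=sin²(Δφ/2)+cosφ1·cosφ2·sin²(Δλ/2)=0.6305815870; c=2·atan2(√a, √(1-a))=1.835023327; dist=6371·c=11690.934 ≈ 11690.9 km; running total=37153.6 km
Leg 3 bearing: y=sinΔλ·cosφ2=0.74315903, x=cosφ1·sinφ2-sinφ1·cosφ2·cosΔλ=0.61604257; θ=atan2(y, x)=50.3429° ≈ 50.3°
Leg 4: φ1=0.6923302, φ2=-0.5123048, Δφ=-1.2046350, Δλ=5.2259294 rad; a=sin²(Δφ/2)+cosφ1·cosφ2·sin²(Δλ/2)=0.4916478023; c=2·atan2(√a, √(1-a))=1.554091154; dist=6371·c=9901.115 ≈ 9901.1 km; running total=47054.7 km
Leg 4 bearing: y=sinΔλ·cosφ2=-0.75918777, x=cosφ1·sinφ2-sinφ1·cosφ2·cosΔλ=-0.65065728; θ=atan2(y, x)=-130.5980° <0 so +360° → 229.4020° ≈ 229.4°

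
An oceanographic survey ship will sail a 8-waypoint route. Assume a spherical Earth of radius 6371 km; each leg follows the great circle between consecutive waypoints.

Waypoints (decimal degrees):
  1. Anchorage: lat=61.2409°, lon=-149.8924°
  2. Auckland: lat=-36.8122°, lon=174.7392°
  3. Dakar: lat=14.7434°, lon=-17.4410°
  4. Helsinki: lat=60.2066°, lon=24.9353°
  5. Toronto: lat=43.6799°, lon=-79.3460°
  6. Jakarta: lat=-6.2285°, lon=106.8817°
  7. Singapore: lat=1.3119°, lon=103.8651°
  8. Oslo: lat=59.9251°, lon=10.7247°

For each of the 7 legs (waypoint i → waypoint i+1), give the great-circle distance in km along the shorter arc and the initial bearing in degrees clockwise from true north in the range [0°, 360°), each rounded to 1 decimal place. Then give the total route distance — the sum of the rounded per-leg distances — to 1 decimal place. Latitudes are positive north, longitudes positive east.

Leg 1: dist=11363.2 km, bearing=208.3°
Leg 2: dist=17280.7 km, bearing=150.6°
Leg 3: dist=6098.2 km, bearing=24.2°
Leg 4: dist=6592.7 km, bearing=305.4°
Leg 5: dist=15806.4 km, bearing=349.9°
Leg 6: dist=902.9 km, bearing=338.1°
Leg 7: dist=10056.2 km, bearing=330.0°
Total: 68100.3 km

Leg 1: φ1=1.0688553, φ2=-0.6424941, Δφ=-1.7113494, Δλ=5.6658903 rad; a=sin²(Δφ/2)+cosφ1·cosφ2·sin²(Δλ/2)=0.6055896190; c=2·atan2(√a, √(1-a))=1.783577576; dist=6371·c=11363.173 ≈ 11363.2 km; running total=11363.2 km
Leg 1 bearing: y=sinΔλ·cosφ2=-0.46341472, x=cosφ1·sinφ2-sinφ1·cosφ2·cosΔλ=-0.86061032; θ=atan2(y, x)=-151.6988° <0 so +360° → 208.3012° ≈ 208.3°
Leg 2: φ1=-0.6424941, φ2=0.2573209, Δφ=0.8998150, Δλ=-3.3541772 rad; a=sin²(Δφ/2)+cosφ1·cosφ2·sin²(Δλ/2)=0.9546521246; c=2·atan2(√a, √(1-a))=2.712405375; dist=6371·c=17280.735 ≈ 17280.7 km; running total=28643.9 km
Leg 2 bearing: y=sinΔλ·cosφ2=0.20404032, x=cosφ1·sinφ2-sinφ1·cosφ2·cosΔλ=-0.36267524; θ=atan2(y, x)=150.6380° ≈ 150.6°
Leg 3: φ1=0.2573209, φ2=1.0508034, Δφ=0.7934825, Δλ=0.7396060 rad; a=sin²(Δφ/2)+cosφ1·cosφ2·sin²(Δλ/2)=0.2120873963; c=2·atan2(√a, √(1-a))=0.957183199; dist=6371·c=6098.214 ≈ 6098.2 km; running total=34742.1 km
Leg 3 bearing: y=sinΔλ·cosφ2=0.33489152, x=cosφ1·sinφ2-sinφ1·cosφ2·cosΔλ=0.74583711; θ=atan2(y, x)=24.1808° ≈ 24.2°
Leg 4: φ1=1.0508034, φ2=0.7623581, Δφ=-0.2884453, Δλ=-1.8200520 rad; a=sin²(Δφ/2)+cosφ1·cosφ2·sin²(Δλ/2)=0.2446503294; c=2·atan2(√a, √(1-a))=1.034798318; dist=6371·c=6592.700 ≈ 6592.7 km; running total=41334.8 km
Leg 4 bearing: y=sinΔλ·cosφ2=-0.70085962, x=cosφ1·sinφ2-sinφ1·cosφ2·cosΔλ=0.49797789; θ=atan2(y, x)=-54.6053° <0 so +360° → 305.3947° ≈ 305.4°
Leg 5: φ1=0.7623581, φ2=-0.1087078, Δφ=-0.8710659, Δλ=3.2502865 rad; a=sin²(Δφ/2)+cosφ1·cosφ2·sin²(Δλ/2)=0.8948133472; c=2·atan2(√a, √(1-a))=2.480996688; dist=6371·c=15806.430 ≈ 15806.4 km; running total=57141.2 km
Leg 5 bearing: y=sinΔλ·cosφ2=-0.10783963, x=cosφ1·sinφ2-sinφ1·cosφ2·cosΔλ=0.60403667; θ=atan2(y, x)=-10.1225° <0 so +360° → 349.8775° ≈ 349.9°
Leg 6: φ1=-0.1087078, φ2=0.0228970, Δφ=0.1316048, Δλ=-0.0526496 rad; a=sin²(Δφ/2)+cosφ1·cosφ2·sin²(Δλ/2)=0.0050122752; c=2·atan2(√a, √(1-a))=0.141713401; dist=6371·c=902.856 ≈ 902.9 km; running total=58044.1 km
Leg 6 bearing: y=sinΔλ·cosφ2=-0.05261149, x=cosφ1·sinφ2-sinφ1·cosφ2·cosΔλ=0.13107494; θ=atan2(y, x)=-21.8698° <0 so +360° → 338.1302° ≈ 338.1°
Leg 7: φ1=0.0228970, φ2=1.0458903, Δφ=1.0229933, Δλ=-1.6256066 rad; a=sin²(Δφ/2)+cosφ1·cosφ2·sin²(Δλ/2)=0.5038167969; c=2·atan2(√a, √(1-a))=1.578429995; dist=6371·c=10056.177 ≈ 10056.2 km; running total=68100.3 km
Leg 7 bearing: y=sinΔλ·cosφ2=-0.50037913, x=cosφ1·sinφ2-sinφ1·cosφ2·cosΔλ=0.86577275; θ=atan2(y, x)=-30.0261° <0 so +360° → 329.9739° ≈ 330.0°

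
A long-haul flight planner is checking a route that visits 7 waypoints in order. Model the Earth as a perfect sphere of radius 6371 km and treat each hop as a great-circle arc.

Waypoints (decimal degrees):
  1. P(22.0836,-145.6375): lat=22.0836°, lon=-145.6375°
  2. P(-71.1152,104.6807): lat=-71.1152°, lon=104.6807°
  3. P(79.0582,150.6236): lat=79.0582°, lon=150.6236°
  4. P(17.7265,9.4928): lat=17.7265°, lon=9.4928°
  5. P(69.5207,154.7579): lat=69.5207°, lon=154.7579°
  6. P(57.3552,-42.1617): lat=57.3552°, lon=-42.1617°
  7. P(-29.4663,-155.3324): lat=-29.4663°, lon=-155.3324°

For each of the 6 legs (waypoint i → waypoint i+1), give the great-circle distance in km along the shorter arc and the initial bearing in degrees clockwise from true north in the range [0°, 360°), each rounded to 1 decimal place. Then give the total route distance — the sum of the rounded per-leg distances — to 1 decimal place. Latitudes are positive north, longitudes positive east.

Leg 1: φ1=0.3854315, φ2=-1.2411944, Δφ=-1.6266259, Δλ=4.3688768 rad; a=sin²(Δφ/2)+cosφ1·cosφ2·sin²(Δλ/2)=0.7283669527; c=2·atan2(√a, √(1-a))=2.045116645; dist=6371·c=13029.438 ≈ 13029.4 km; running total=13029.4 km
Leg 1 bearing: y=sinΔλ·cosφ2=-0.30475704, x=cosφ1·sinφ2-sinφ1·cosφ2·cosΔλ=-0.83577346; θ=atan2(y, x)=-159.9661° <0 so +360° → 200.0339° ≈ 200.0°
Leg 2: φ1=-1.2411944, φ2=1.3798259, Δφ=2.6210203, Δλ=0.8018549 rad; a=sin²(Δφ/2)+cosφ1·cosφ2·sin²(Δλ/2)=0.9431247457; c=2·atan2(√a, √(1-a))=2.659980888; dist=6371·c=16946.738 ≈ 16946.7 km; running total=29976.1 km
Leg 2 bearing: y=sinΔλ·cosφ2=0.13640770, x=cosφ1·sinφ2-sinφ1·cosφ2·cosΔλ=0.44266780; θ=atan2(y, x)=17.1266° ≈ 17.1°
Leg 3: φ1=1.3798259, φ2=0.3093858, Δφ=-1.0704401, Δλ=-2.4631971 rad; a=sin²(Δφ/2)+cosφ1·cosφ2·sin²(Δλ/2)=0.4209143208; c=2·atan2(√a, √(1-a))=1.411957904; dist=6371·c=8995.584 ≈ 8995.6 km; running total=38971.7 km
Leg 3 bearing: y=sinΔλ·cosφ2=-0.59774927, x=cosφ1·sinφ2-sinφ1·cosφ2·cosΔλ=0.78592470; θ=atan2(y, x)=-37.2555° <0 so +360° → 322.7445° ≈ 322.7°
Leg 4: φ1=0.3093858, φ2=1.2133651, Δφ=0.9039793, Δλ=2.5353543 rad; a=sin²(Δφ/2)+cosφ1·cosφ2·sin²(Δλ/2)=0.4943197542; c=2·atan2(√a, √(1-a))=1.559435591; dist=6371·c=9935.164 ≈ 9935.2 km; running total=48906.9 km
Leg 4 bearing: y=sinΔλ·cosφ2=0.19934840, x=cosφ1·sinφ2-sinφ1·cosφ2·cosΔλ=0.97986282; θ=atan2(y, x)=11.4996° ≈ 11.5°
Leg 5: φ1=1.2133651, φ2=1.0010371, Δφ=-0.2123280, Δλ=-3.4368954 rad; a=sin²(Δφ/2)+cosφ1·cosφ2·sin²(Δλ/2)=0.1958734309; c=2·atan2(√a, √(1-a))=0.916938386; dist=6371·c=5841.814 ≈ 5841.8 km; running total=54748.7 km
Leg 5 bearing: y=sinΔλ·cosφ2=0.15698984, x=cosφ1·sinφ2-sinφ1·cosφ2·cosΔλ=0.77806318; θ=atan2(y, x)=11.4074° ≈ 11.4°
Leg 6: φ1=1.0010371, φ2=-0.5142840, Δφ=-1.5153210, Δλ=-1.9752013 rad; a=sin²(Δφ/2)+cosφ1·cosφ2·sin²(Δλ/2)=0.7994996844; c=2·atan2(√a, √(1-a))=2.213047232; dist=6371·c=14099.324 ≈ 14099.3 km; running total=68848.0 km
Leg 6 bearing: y=sinΔλ·cosφ2=-0.80041604, x=cosφ1·sinφ2-sinφ1·cosφ2·cosΔλ=0.02310665; θ=atan2(y, x)=-88.3464° <0 so +360° → 271.6536° ≈ 271.7°

Leg 1: dist=13029.4 km, bearing=200.0°
Leg 2: dist=16946.7 km, bearing=17.1°
Leg 3: dist=8995.6 km, bearing=322.7°
Leg 4: dist=9935.2 km, bearing=11.5°
Leg 5: dist=5841.8 km, bearing=11.4°
Leg 6: dist=14099.3 km, bearing=271.7°
Total: 68848.0 km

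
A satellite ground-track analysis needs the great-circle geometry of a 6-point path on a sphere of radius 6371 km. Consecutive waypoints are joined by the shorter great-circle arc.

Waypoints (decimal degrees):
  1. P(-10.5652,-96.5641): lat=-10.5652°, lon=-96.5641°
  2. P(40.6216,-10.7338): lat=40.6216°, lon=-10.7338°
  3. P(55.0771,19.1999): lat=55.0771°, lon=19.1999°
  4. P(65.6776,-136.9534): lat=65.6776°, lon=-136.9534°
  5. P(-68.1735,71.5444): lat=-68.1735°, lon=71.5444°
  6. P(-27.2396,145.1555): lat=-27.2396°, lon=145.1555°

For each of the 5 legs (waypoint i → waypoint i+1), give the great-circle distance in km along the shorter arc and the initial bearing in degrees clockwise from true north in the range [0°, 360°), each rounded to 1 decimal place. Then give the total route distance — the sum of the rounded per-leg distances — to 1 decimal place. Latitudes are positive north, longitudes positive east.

Leg 1: φ1=-0.1843975, φ2=0.7089807, Δφ=0.8933782, Δλ=1.4980213 rad; a=sin²(Δφ/2)+cosφ1·cosφ2·sin²(Δλ/2)=0.5325605002; c=2·atan2(√a, √(1-a))=1.635963442; dist=6371·c=10422.723 ≈ 10422.7 km; running total=10422.7 km
Leg 1 bearing: y=sinΔλ·cosφ2=0.75701683, x=cosφ1·sinφ2-sinφ1·cosφ2·cosΔλ=0.65014212; θ=atan2(y, x)=49.3433° ≈ 49.3°
Leg 2: φ1=0.7089807, φ2=0.9612767, Δφ=0.2522961, Δλ=0.5224416 rad; a=sin²(Δφ/2)+cosφ1·cosφ2·sin²(Δλ/2)=0.0448109942; c=2·atan2(√a, √(1-a))=0.426599619; dist=6371·c=2717.866 ≈ 2717.9 km; running total=13140.6 km
Leg 2 bearing: y=sinΔλ·cosφ2=0.28566293, x=cosφ1·sinφ2-sinφ1·cosφ2·cosΔλ=0.29934690; θ=atan2(y, x)=43.6600° ≈ 43.7°
Leg 3: φ1=0.9612767, φ2=1.1462904, Δφ=0.1850136, Δλ=-2.7253892 rad; a=sin²(Δφ/2)+cosφ1·cosφ2·sin²(Δλ/2)=0.2342537756; c=2·atan2(√a, √(1-a))=1.010434823; dist=6371·c=6437.480 ≈ 6437.5 km; running total=19578.1 km
Leg 3 bearing: y=sinΔλ·cosφ2=-0.16651556, x=cosφ1·sinφ2-sinφ1·cosφ2·cosΔλ=0.83053498; θ=atan2(y, x)=-11.3370° <0 so +360° → 348.6630° ≈ 348.7°
Leg 4: φ1=1.1462904, φ2=-1.1898520, Δφ=-2.3361424, Δλ=3.6389731 rad; a=sin²(Δφ/2)+cosφ1·cosφ2·sin²(Δλ/2)=0.9902485619; c=2·atan2(√a, √(1-a))=2.943771513; dist=6371·c=18754.768 ≈ 18754.8 km; running total=38332.9 km
Leg 4 bearing: y=sinΔλ·cosφ2=-0.17739376, x=cosφ1·sinφ2-sinφ1·cosφ2·cosΔλ=-0.08459813; θ=atan2(y, x)=-115.4962° <0 so +360° → 244.5038° ≈ 244.5°
Leg 5: φ1=-1.1898520, φ2=-0.4754207, Δφ=0.7144313, Δλ=1.2847561 rad; a=sin²(Δφ/2)+cosφ1·cosφ2·sin²(Δλ/2)=0.2409141450; c=2·atan2(√a, √(1-a))=1.026084423; dist=6371·c=6537.184 ≈ 6537.2 km; running total=44870.1 km
Leg 5 bearing: y=sinΔλ·cosφ2=0.85297490, x=cosφ1·sinφ2-sinφ1·cosφ2·cosΔλ=0.06270487; θ=atan2(y, x)=85.7956° ≈ 85.8°

Leg 1: dist=10422.7 km, bearing=49.3°
Leg 2: dist=2717.9 km, bearing=43.7°
Leg 3: dist=6437.5 km, bearing=348.7°
Leg 4: dist=18754.8 km, bearing=244.5°
Leg 5: dist=6537.2 km, bearing=85.8°
Total: 44870.1 km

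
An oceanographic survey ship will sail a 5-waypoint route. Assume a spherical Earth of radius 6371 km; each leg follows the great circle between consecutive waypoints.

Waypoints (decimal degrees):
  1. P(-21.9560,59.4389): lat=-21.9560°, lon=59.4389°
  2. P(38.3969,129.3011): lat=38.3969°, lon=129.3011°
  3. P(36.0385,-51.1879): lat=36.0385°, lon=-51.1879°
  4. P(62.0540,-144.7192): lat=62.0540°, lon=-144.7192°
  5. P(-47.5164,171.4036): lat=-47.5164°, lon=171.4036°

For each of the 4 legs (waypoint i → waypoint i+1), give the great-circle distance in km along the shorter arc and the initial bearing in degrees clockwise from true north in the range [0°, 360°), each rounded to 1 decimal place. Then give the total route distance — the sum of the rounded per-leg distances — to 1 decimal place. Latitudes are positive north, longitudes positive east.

Leg 1: φ1=-0.3832045, φ2=0.6701523, Δφ=1.0533568, Δλ=1.2193254 rad; a=sin²(Δφ/2)+cosφ1·cosφ2·sin²(Δλ/2)=0.4909883618; c=2·atan2(√a, √(1-a))=1.552772074; dist=6371·c=9892.711 ≈ 9892.7 km; running total=9892.7 km
Leg 1 bearing: y=sinΔλ·cosφ2=0.73581573, x=cosφ1·sinφ2-sinφ1·cosφ2·cosΔλ=0.67694193; θ=atan2(y, x)=47.3863° ≈ 47.4°
Leg 2: φ1=0.6701523, φ2=0.6289905, Δφ=-0.0411618, Δλ=-3.1501273 rad; a=sin²(Δφ/2)+cosφ1·cosφ2·sin²(Δλ/2)=0.6341508009; c=2·atan2(√a, √(1-a))=1.842425884; dist=6371·c=11738.095 ≈ 11738.1 km; running total=21630.8 km
Leg 2 bearing: y=sinΔλ·cosφ2=0.00690123, x=cosφ1·sinφ2-sinφ1·cosφ2·cosΔλ=0.96331024; θ=atan2(y, x)=0.4105° ≈ 0.4°
Leg 3: φ1=0.6289905, φ2=1.0830466, Δφ=0.4540561, Δλ=-1.6324291 rad; a=sin²(Δφ/2)+cosφ1·cosφ2·sin²(Δλ/2)=0.2518087786; c=2·atan2(√a, √(1-a))=1.051369733; dist=6371·c=6698.277 ≈ 6698.3 km; running total=28329.1 km
Leg 3 bearing: y=sinΔλ·cosφ2=-0.46774939, x=cosφ1·sinφ2-sinφ1·cosφ2·cosΔλ=0.73131045; θ=atan2(y, x)=-32.6032° <0 so +360° → 327.3968° ≈ 327.4°
Leg 4: φ1=1.0830466, φ2=-0.8293176, Δφ=-1.9123642, Δλ=5.5173837 rad; a=sin²(Δφ/2)+cosφ1·cosφ2·sin²(Δλ/2)=0.7116628265; c=2·atan2(√a, √(1-a))=2.007909302; dist=6371·c=12792.390 ≈ 12792.4 km; running total=41121.5 km
Leg 4 bearing: y=sinΔλ·cosφ2=-0.46811544, x=cosφ1·sinφ2-sinφ1·cosφ2·cosΔλ=-0.77566960; θ=atan2(y, x)=-148.8891° <0 so +360° → 211.1109° ≈ 211.1°

Leg 1: dist=9892.7 km, bearing=47.4°
Leg 2: dist=11738.1 km, bearing=0.4°
Leg 3: dist=6698.3 km, bearing=327.4°
Leg 4: dist=12792.4 km, bearing=211.1°
Total: 41121.5 km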